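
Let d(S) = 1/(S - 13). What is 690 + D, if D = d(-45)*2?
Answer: 20009/29 ≈ 689.97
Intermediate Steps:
d(S) = 1/(-13 + S)
D = -1/29 (D = 2/(-13 - 45) = 2/(-58) = -1/58*2 = -1/29 ≈ -0.034483)
690 + D = 690 - 1/29 = 20009/29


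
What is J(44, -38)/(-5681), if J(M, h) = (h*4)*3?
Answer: 24/299 ≈ 0.080268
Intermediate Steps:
J(M, h) = 12*h (J(M, h) = (4*h)*3 = 12*h)
J(44, -38)/(-5681) = (12*(-38))/(-5681) = -456*(-1/5681) = 24/299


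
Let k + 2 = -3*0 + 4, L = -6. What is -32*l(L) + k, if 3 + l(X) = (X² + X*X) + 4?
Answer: -2334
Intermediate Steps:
k = 2 (k = -2 + (-3*0 + 4) = -2 + (0 + 4) = -2 + 4 = 2)
l(X) = 1 + 2*X² (l(X) = -3 + ((X² + X*X) + 4) = -3 + ((X² + X²) + 4) = -3 + (2*X² + 4) = -3 + (4 + 2*X²) = 1 + 2*X²)
-32*l(L) + k = -32*(1 + 2*(-6)²) + 2 = -32*(1 + 2*36) + 2 = -32*(1 + 72) + 2 = -32*73 + 2 = -2336 + 2 = -2334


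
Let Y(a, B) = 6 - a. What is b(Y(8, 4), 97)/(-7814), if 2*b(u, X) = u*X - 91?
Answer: 285/15628 ≈ 0.018236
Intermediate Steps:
b(u, X) = -91/2 + X*u/2 (b(u, X) = (u*X - 91)/2 = (X*u - 91)/2 = (-91 + X*u)/2 = -91/2 + X*u/2)
b(Y(8, 4), 97)/(-7814) = (-91/2 + (1/2)*97*(6 - 1*8))/(-7814) = (-91/2 + (1/2)*97*(6 - 8))*(-1/7814) = (-91/2 + (1/2)*97*(-2))*(-1/7814) = (-91/2 - 97)*(-1/7814) = -285/2*(-1/7814) = 285/15628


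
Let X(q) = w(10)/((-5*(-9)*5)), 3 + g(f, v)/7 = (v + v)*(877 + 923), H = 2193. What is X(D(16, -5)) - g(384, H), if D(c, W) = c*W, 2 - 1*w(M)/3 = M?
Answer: -4144768433/75 ≈ -5.5264e+7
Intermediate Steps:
w(M) = 6 - 3*M
D(c, W) = W*c
g(f, v) = -21 + 25200*v (g(f, v) = -21 + 7*((v + v)*(877 + 923)) = -21 + 7*((2*v)*1800) = -21 + 7*(3600*v) = -21 + 25200*v)
X(q) = -8/75 (X(q) = (6 - 3*10)/((-5*(-9)*5)) = (6 - 30)/((45*5)) = -24/225 = -24*1/225 = -8/75)
X(D(16, -5)) - g(384, H) = -8/75 - (-21 + 25200*2193) = -8/75 - (-21 + 55263600) = -8/75 - 1*55263579 = -8/75 - 55263579 = -4144768433/75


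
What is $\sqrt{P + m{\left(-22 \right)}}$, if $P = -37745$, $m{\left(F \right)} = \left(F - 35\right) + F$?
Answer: $8 i \sqrt{591} \approx 194.48 i$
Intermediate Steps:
$m{\left(F \right)} = -35 + 2 F$ ($m{\left(F \right)} = \left(-35 + F\right) + F = -35 + 2 F$)
$\sqrt{P + m{\left(-22 \right)}} = \sqrt{-37745 + \left(-35 + 2 \left(-22\right)\right)} = \sqrt{-37745 - 79} = \sqrt{-37824} = 8 i \sqrt{591}$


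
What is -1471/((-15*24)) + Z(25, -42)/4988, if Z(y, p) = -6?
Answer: 1833797/448920 ≈ 4.0849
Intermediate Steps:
-1471/((-15*24)) + Z(25, -42)/4988 = -1471/((-15*24)) - 6/4988 = -1471/(-360) - 6*1/4988 = -1471*(-1/360) - 3/2494 = 1471/360 - 3/2494 = 1833797/448920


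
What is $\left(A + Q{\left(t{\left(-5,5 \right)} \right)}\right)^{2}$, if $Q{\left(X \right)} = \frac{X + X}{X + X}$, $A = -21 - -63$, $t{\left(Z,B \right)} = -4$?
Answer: $1849$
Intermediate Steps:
$A = 42$ ($A = -21 + 63 = 42$)
$Q{\left(X \right)} = 1$ ($Q{\left(X \right)} = \frac{2 X}{2 X} = 2 X \frac{1}{2 X} = 1$)
$\left(A + Q{\left(t{\left(-5,5 \right)} \right)}\right)^{2} = \left(42 + 1\right)^{2} = 43^{2} = 1849$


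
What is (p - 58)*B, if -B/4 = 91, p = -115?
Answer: 62972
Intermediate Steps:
B = -364 (B = -4*91 = -364)
(p - 58)*B = (-115 - 58)*(-364) = -173*(-364) = 62972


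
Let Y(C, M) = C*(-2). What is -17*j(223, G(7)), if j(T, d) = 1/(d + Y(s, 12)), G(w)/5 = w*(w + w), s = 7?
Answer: -1/28 ≈ -0.035714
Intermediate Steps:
Y(C, M) = -2*C
G(w) = 10*w**2 (G(w) = 5*(w*(w + w)) = 5*(w*(2*w)) = 5*(2*w**2) = 10*w**2)
j(T, d) = 1/(-14 + d) (j(T, d) = 1/(d - 2*7) = 1/(d - 14) = 1/(-14 + d))
-17*j(223, G(7)) = -17/(-14 + 10*7**2) = -17/(-14 + 10*49) = -17/(-14 + 490) = -17/476 = -17*1/476 = -1/28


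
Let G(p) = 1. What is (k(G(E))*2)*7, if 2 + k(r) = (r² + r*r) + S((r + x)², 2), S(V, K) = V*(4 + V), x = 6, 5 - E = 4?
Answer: 36358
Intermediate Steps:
E = 1 (E = 5 - 1*4 = 5 - 4 = 1)
k(r) = -2 + 2*r² + (6 + r)²*(4 + (6 + r)²) (k(r) = -2 + ((r² + r*r) + (r + 6)²*(4 + (r + 6)²)) = -2 + ((r² + r²) + (6 + r)²*(4 + (6 + r)²)) = -2 + (2*r² + (6 + r)²*(4 + (6 + r)²)) = -2 + 2*r² + (6 + r)²*(4 + (6 + r)²))
(k(G(E))*2)*7 = ((-2 + 2*1² + (6 + 1)²*(4 + (6 + 1)²))*2)*7 = ((-2 + 2*1 + 7²*(4 + 7²))*2)*7 = ((-2 + 2 + 49*(4 + 49))*2)*7 = ((-2 + 2 + 49*53)*2)*7 = ((-2 + 2 + 2597)*2)*7 = (2597*2)*7 = 5194*7 = 36358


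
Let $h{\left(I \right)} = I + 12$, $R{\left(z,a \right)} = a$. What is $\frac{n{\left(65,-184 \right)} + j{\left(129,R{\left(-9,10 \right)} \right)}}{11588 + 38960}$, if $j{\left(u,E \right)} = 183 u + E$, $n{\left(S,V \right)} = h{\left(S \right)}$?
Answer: $\frac{11847}{25274} \approx 0.46874$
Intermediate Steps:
$h{\left(I \right)} = 12 + I$
$n{\left(S,V \right)} = 12 + S$
$j{\left(u,E \right)} = E + 183 u$
$\frac{n{\left(65,-184 \right)} + j{\left(129,R{\left(-9,10 \right)} \right)}}{11588 + 38960} = \frac{\left(12 + 65\right) + \left(10 + 183 \cdot 129\right)}{11588 + 38960} = \frac{77 + \left(10 + 23607\right)}{50548} = \left(77 + 23617\right) \frac{1}{50548} = 23694 \cdot \frac{1}{50548} = \frac{11847}{25274}$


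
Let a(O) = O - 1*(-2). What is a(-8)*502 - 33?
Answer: -3045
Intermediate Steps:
a(O) = 2 + O (a(O) = O + 2 = 2 + O)
a(-8)*502 - 33 = (2 - 8)*502 - 33 = -6*502 - 33 = -3012 - 33 = -3045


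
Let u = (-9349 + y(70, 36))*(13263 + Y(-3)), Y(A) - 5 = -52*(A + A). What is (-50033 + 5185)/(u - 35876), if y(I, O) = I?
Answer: 5606/15755587 ≈ 0.00035581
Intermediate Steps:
Y(A) = 5 - 104*A (Y(A) = 5 - 52*(A + A) = 5 - 104*A)
u = -126008820 (u = (-9349 + 70)*(13263 + (5 - 104*(-3))) = -9279*(13263 + (5 + 312)) = -9279*(13263 + 317) = -9279*13580 = -126008820)
(-50033 + 5185)/(u - 35876) = (-50033 + 5185)/(-126008820 - 35876) = -44848/(-126044696) = -44848*(-1/126044696) = 5606/15755587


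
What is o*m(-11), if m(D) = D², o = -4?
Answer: -484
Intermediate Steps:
o*m(-11) = -4*(-11)² = -4*121 = -484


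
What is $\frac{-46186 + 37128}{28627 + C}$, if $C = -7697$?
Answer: $- \frac{647}{1495} \approx -0.43278$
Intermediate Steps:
$\frac{-46186 + 37128}{28627 + C} = \frac{-46186 + 37128}{28627 - 7697} = - \frac{9058}{20930} = \left(-9058\right) \frac{1}{20930} = - \frac{647}{1495}$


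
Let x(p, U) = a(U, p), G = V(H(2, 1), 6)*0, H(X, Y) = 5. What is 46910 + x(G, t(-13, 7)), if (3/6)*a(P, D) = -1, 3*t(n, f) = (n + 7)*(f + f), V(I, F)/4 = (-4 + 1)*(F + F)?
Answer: 46908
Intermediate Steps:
V(I, F) = -24*F (V(I, F) = 4*((-4 + 1)*(F + F)) = 4*(-6*F) = -24*F)
t(n, f) = 2*f*(7 + n)/3 (t(n, f) = ((n + 7)*(f + f))/3 = ((7 + n)*(2*f))/3 = (2*f*(7 + n))/3 = 2*f*(7 + n)/3)
a(P, D) = -2 (a(P, D) = 2*(-1) = -2)
G = 0 (G = -24*6*0 = -144*0 = 0)
x(p, U) = -2
46910 + x(G, t(-13, 7)) = 46910 - 2 = 46908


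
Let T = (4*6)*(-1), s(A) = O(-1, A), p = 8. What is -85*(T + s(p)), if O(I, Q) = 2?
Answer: 1870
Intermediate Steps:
s(A) = 2
T = -24 (T = 24*(-1) = -24)
-85*(T + s(p)) = -85*(-24 + 2) = -85*(-22) = 1870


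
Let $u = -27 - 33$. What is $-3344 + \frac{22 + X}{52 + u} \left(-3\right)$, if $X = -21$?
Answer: $- \frac{26749}{8} \approx -3343.6$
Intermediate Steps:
$u = -60$
$-3344 + \frac{22 + X}{52 + u} \left(-3\right) = -3344 + \frac{22 - 21}{52 - 60} \left(-3\right) = -3344 + 1 \frac{1}{-8} \left(-3\right) = -3344 + 1 \left(- \frac{1}{8}\right) \left(-3\right) = -3344 - - \frac{3}{8} = -3344 + \frac{3}{8} = - \frac{26749}{8}$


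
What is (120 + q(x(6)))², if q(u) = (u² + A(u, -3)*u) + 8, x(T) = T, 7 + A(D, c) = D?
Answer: 24964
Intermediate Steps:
A(D, c) = -7 + D
q(u) = 8 + u² + u*(-7 + u) (q(u) = (u² + (-7 + u)*u) + 8 = (u² + u*(-7 + u)) + 8 = 8 + u² + u*(-7 + u))
(120 + q(x(6)))² = (120 + (8 + 6² + 6*(-7 + 6)))² = (120 + (8 + 36 + 6*(-1)))² = (120 + (8 + 36 - 6))² = (120 + 38)² = 158² = 24964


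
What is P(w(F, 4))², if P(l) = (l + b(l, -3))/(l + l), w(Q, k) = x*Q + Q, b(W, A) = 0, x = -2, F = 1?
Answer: ¼ ≈ 0.25000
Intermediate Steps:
w(Q, k) = -Q (w(Q, k) = -2*Q + Q = -Q)
P(l) = ½ (P(l) = (l + 0)/(l + l) = l/((2*l)) = l*(1/(2*l)) = ½)
P(w(F, 4))² = (½)² = ¼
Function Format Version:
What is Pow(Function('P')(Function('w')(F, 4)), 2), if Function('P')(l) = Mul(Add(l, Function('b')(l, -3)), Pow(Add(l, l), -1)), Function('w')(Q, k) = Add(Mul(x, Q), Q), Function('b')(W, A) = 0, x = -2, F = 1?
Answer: Rational(1, 4) ≈ 0.25000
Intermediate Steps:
Function('w')(Q, k) = Mul(-1, Q) (Function('w')(Q, k) = Add(Mul(-2, Q), Q) = Mul(-1, Q))
Function('P')(l) = Rational(1, 2) (Function('P')(l) = Mul(Add(l, 0), Pow(Add(l, l), -1)) = Mul(l, Pow(Mul(2, l), -1)) = Mul(l, Mul(Rational(1, 2), Pow(l, -1))) = Rational(1, 2))
Pow(Function('P')(Function('w')(F, 4)), 2) = Pow(Rational(1, 2), 2) = Rational(1, 4)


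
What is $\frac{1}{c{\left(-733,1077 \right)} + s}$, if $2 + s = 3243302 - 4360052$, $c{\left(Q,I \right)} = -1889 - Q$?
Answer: $- \frac{1}{1117908} \approx -8.9453 \cdot 10^{-7}$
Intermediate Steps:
$s = -1116752$ ($s = -2 + \left(3243302 - 4360052\right) = -2 - 1116750 = -1116752$)
$\frac{1}{c{\left(-733,1077 \right)} + s} = \frac{1}{\left(-1889 - -733\right) - 1116752} = \frac{1}{\left(-1889 + 733\right) - 1116752} = \frac{1}{-1156 - 1116752} = \frac{1}{-1117908} = - \frac{1}{1117908}$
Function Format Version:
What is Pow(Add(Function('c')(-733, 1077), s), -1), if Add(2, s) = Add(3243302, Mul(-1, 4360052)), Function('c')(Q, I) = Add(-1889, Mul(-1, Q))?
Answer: Rational(-1, 1117908) ≈ -8.9453e-7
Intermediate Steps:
s = -1116752 (s = Add(-2, Add(3243302, Mul(-1, 4360052))) = Add(-2, Add(3243302, -4360052)) = Add(-2, -1116750) = -1116752)
Pow(Add(Function('c')(-733, 1077), s), -1) = Pow(Add(Add(-1889, Mul(-1, -733)), -1116752), -1) = Pow(Add(Add(-1889, 733), -1116752), -1) = Pow(Add(-1156, -1116752), -1) = Pow(-1117908, -1) = Rational(-1, 1117908)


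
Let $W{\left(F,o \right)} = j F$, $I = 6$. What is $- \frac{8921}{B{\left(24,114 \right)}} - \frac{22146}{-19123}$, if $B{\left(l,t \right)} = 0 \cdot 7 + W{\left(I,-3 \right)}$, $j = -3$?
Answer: $\frac{170994911}{344214} \approx 496.77$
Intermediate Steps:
$W{\left(F,o \right)} = - 3 F$
$B{\left(l,t \right)} = -18$ ($B{\left(l,t \right)} = 0 \cdot 7 - 18 = 0 - 18 = -18$)
$- \frac{8921}{B{\left(24,114 \right)}} - \frac{22146}{-19123} = - \frac{8921}{-18} - \frac{22146}{-19123} = \left(-8921\right) \left(- \frac{1}{18}\right) - - \frac{22146}{19123} = \frac{8921}{18} + \frac{22146}{19123} = \frac{170994911}{344214}$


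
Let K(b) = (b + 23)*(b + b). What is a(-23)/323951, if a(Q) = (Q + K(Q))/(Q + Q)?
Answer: 1/647902 ≈ 1.5434e-6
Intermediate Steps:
K(b) = 2*b*(23 + b) (K(b) = (23 + b)*(2*b) = 2*b*(23 + b))
a(Q) = (Q + 2*Q*(23 + Q))/(2*Q) (a(Q) = (Q + 2*Q*(23 + Q))/(Q + Q) = (Q + 2*Q*(23 + Q))/((2*Q)) = (Q + 2*Q*(23 + Q))*(1/(2*Q)) = (Q + 2*Q*(23 + Q))/(2*Q))
a(-23)/323951 = (47/2 - 23)/323951 = (½)*(1/323951) = 1/647902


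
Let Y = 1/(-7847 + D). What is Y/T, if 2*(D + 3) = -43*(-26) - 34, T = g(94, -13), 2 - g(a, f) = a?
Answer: 1/672336 ≈ 1.4874e-6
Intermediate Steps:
g(a, f) = 2 - a
T = -92 (T = 2 - 1*94 = 2 - 94 = -92)
D = 539 (D = -3 + (-43*(-26) - 34)/2 = -3 + (1118 - 34)/2 = -3 + (1/2)*1084 = -3 + 542 = 539)
Y = -1/7308 (Y = 1/(-7847 + 539) = 1/(-7308) = -1/7308 ≈ -0.00013684)
Y/T = -1/7308/(-92) = -1/7308*(-1/92) = 1/672336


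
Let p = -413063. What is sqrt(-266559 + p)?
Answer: I*sqrt(679622) ≈ 824.39*I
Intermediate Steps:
sqrt(-266559 + p) = sqrt(-266559 - 413063) = sqrt(-679622) = I*sqrt(679622)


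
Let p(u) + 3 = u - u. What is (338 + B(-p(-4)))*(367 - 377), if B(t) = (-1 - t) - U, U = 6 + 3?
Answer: -3250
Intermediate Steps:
p(u) = -3 (p(u) = -3 + (u - u) = -3 + 0 = -3)
U = 9
B(t) = -10 - t (B(t) = (-1 - t) - 1*9 = (-1 - t) - 9 = -10 - t)
(338 + B(-p(-4)))*(367 - 377) = (338 + (-10 - (-1)*(-3)))*(367 - 377) = (338 + (-10 - 1*3))*(-10) = (338 + (-10 - 3))*(-10) = (338 - 13)*(-10) = 325*(-10) = -3250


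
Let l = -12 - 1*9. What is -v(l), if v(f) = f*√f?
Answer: 21*I*√21 ≈ 96.234*I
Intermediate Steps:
l = -21 (l = -12 - 9 = -21)
v(f) = f^(3/2)
-v(l) = -(-21)^(3/2) = -(-21)*I*√21 = 21*I*√21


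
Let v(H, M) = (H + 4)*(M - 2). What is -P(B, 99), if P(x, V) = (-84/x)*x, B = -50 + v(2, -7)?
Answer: 84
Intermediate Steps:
v(H, M) = (-2 + M)*(4 + H) (v(H, M) = (4 + H)*(-2 + M) = (-2 + M)*(4 + H))
B = -104 (B = -50 + (-8 - 2*2 + 4*(-7) + 2*(-7)) = -50 + (-8 - 4 - 28 - 14) = -50 - 54 = -104)
P(x, V) = -84
-P(B, 99) = -1*(-84) = 84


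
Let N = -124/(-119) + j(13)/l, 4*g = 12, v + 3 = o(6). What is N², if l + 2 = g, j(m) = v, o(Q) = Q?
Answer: 231361/14161 ≈ 16.338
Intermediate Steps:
v = 3 (v = -3 + 6 = 3)
j(m) = 3
g = 3 (g = (¼)*12 = 3)
l = 1 (l = -2 + 3 = 1)
N = 481/119 (N = -124/(-119) + 3/1 = -124*(-1/119) + 3*1 = 124/119 + 3 = 481/119 ≈ 4.0420)
N² = (481/119)² = 231361/14161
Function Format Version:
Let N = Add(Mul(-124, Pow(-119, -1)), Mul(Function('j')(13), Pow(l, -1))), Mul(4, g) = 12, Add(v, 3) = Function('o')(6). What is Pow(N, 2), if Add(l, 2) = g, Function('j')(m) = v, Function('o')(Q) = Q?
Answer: Rational(231361, 14161) ≈ 16.338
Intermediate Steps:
v = 3 (v = Add(-3, 6) = 3)
Function('j')(m) = 3
g = 3 (g = Mul(Rational(1, 4), 12) = 3)
l = 1 (l = Add(-2, 3) = 1)
N = Rational(481, 119) (N = Add(Mul(-124, Pow(-119, -1)), Mul(3, Pow(1, -1))) = Add(Mul(-124, Rational(-1, 119)), Mul(3, 1)) = Add(Rational(124, 119), 3) = Rational(481, 119) ≈ 4.0420)
Pow(N, 2) = Pow(Rational(481, 119), 2) = Rational(231361, 14161)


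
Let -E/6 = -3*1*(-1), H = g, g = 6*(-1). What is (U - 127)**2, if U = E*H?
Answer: 361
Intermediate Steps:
g = -6
H = -6
E = -18 (E = -6*(-3*1)*(-1) = -(-18)*(-1) = -6*3 = -18)
U = 108 (U = -18*(-6) = 108)
(U - 127)**2 = (108 - 127)**2 = (-19)**2 = 361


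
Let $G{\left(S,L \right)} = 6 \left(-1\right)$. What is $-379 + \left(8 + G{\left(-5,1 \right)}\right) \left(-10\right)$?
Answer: $-399$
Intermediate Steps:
$G{\left(S,L \right)} = -6$
$-379 + \left(8 + G{\left(-5,1 \right)}\right) \left(-10\right) = -379 + \left(8 - 6\right) \left(-10\right) = -379 + 2 \left(-10\right) = -379 - 20 = -399$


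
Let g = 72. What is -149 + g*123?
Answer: 8707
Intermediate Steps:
-149 + g*123 = -149 + 72*123 = -149 + 8856 = 8707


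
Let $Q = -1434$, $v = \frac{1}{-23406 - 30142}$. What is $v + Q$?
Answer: $- \frac{76787833}{53548} \approx -1434.0$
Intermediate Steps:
$v = - \frac{1}{53548}$ ($v = \frac{1}{-53548} = - \frac{1}{53548} \approx -1.8675 \cdot 10^{-5}$)
$v + Q = - \frac{1}{53548} - 1434 = - \frac{76787833}{53548}$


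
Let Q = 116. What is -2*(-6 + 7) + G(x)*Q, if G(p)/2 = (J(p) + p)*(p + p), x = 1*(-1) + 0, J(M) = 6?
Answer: -2322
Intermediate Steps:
x = -1 (x = -1 + 0 = -1)
G(p) = 4*p*(6 + p) (G(p) = 2*((6 + p)*(p + p)) = 2*((6 + p)*(2*p)) = 2*(2*p*(6 + p)) = 4*p*(6 + p))
-2*(-6 + 7) + G(x)*Q = -2*(-6 + 7) + (4*(-1)*(6 - 1))*116 = -2*1 + (4*(-1)*5)*116 = -2 - 20*116 = -2 - 2320 = -2322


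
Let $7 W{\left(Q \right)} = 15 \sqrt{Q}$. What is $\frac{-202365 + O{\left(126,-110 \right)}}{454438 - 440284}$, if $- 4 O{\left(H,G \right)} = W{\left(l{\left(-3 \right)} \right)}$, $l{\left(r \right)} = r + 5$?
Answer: $- \frac{67455}{4718} - \frac{5 \sqrt{2}}{132104} \approx -14.297$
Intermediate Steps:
$l{\left(r \right)} = 5 + r$
$W{\left(Q \right)} = \frac{15 \sqrt{Q}}{7}$
$O{\left(H,G \right)} = - \frac{15 \sqrt{2}}{28}$ ($O{\left(H,G \right)} = - \frac{\frac{15}{7} \sqrt{5 - 3}}{4} = - \frac{\frac{15}{7} \sqrt{2}}{4} = - \frac{15 \sqrt{2}}{28}$)
$\frac{-202365 + O{\left(126,-110 \right)}}{454438 - 440284} = \frac{-202365 - \frac{15 \sqrt{2}}{28}}{454438 - 440284} = \frac{-202365 - \frac{15 \sqrt{2}}{28}}{14154} = \left(-202365 - \frac{15 \sqrt{2}}{28}\right) \frac{1}{14154} = - \frac{67455}{4718} - \frac{5 \sqrt{2}}{132104}$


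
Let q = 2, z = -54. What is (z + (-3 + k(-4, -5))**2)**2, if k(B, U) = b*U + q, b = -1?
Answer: 1444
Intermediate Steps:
k(B, U) = 2 - U (k(B, U) = -U + 2 = 2 - U)
(z + (-3 + k(-4, -5))**2)**2 = (-54 + (-3 + (2 - 1*(-5)))**2)**2 = (-54 + (-3 + (2 + 5))**2)**2 = (-54 + (-3 + 7)**2)**2 = (-54 + 4**2)**2 = (-54 + 16)**2 = (-38)**2 = 1444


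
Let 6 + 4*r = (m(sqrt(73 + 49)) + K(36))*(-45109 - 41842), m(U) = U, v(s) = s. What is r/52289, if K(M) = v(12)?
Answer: -521709/104578 - 86951*sqrt(122)/209156 ≈ -9.5805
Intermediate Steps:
K(M) = 12
r = -521709/2 - 86951*sqrt(122)/4 (r = -3/2 + ((sqrt(73 + 49) + 12)*(-45109 - 41842))/4 = -3/2 + ((sqrt(122) + 12)*(-86951))/4 = -3/2 + ((12 + sqrt(122))*(-86951))/4 = -3/2 + (-1043412 - 86951*sqrt(122))/4 = -3/2 + (-260853 - 86951*sqrt(122)/4) = -521709/2 - 86951*sqrt(122)/4 ≈ -5.0096e+5)
r/52289 = (-521709/2 - 86951*sqrt(122)/4)/52289 = (-521709/2 - 86951*sqrt(122)/4)*(1/52289) = -521709/104578 - 86951*sqrt(122)/209156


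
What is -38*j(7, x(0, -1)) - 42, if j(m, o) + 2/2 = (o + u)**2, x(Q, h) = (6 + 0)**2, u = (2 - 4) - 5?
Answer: -31962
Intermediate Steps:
u = -7 (u = -2 - 5 = -7)
x(Q, h) = 36 (x(Q, h) = 6**2 = 36)
j(m, o) = -1 + (-7 + o)**2 (j(m, o) = -1 + (o - 7)**2 = -1 + (-7 + o)**2)
-38*j(7, x(0, -1)) - 42 = -38*(-1 + (-7 + 36)**2) - 42 = -38*(-1 + 29**2) - 42 = -38*(-1 + 841) - 42 = -38*840 - 42 = -31920 - 42 = -31962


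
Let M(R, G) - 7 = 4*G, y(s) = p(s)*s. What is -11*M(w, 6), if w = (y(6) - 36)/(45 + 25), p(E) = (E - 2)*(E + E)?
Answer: -341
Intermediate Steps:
p(E) = 2*E*(-2 + E) (p(E) = (-2 + E)*(2*E) = 2*E*(-2 + E))
y(s) = 2*s**2*(-2 + s) (y(s) = (2*s*(-2 + s))*s = 2*s**2*(-2 + s))
w = 18/5 (w = (2*6**2*(-2 + 6) - 36)/(45 + 25) = (2*36*4 - 36)/70 = (288 - 36)*(1/70) = 252*(1/70) = 18/5 ≈ 3.6000)
M(R, G) = 7 + 4*G
-11*M(w, 6) = -11*(7 + 4*6) = -11*(7 + 24) = -11*31 = -341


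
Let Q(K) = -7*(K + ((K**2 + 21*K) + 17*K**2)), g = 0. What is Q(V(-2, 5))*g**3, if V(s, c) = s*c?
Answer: 0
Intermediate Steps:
V(s, c) = c*s
Q(K) = -154*K - 126*K**2 (Q(K) = -7*(K + (18*K**2 + 21*K)) = -7*(18*K**2 + 22*K) = -154*K - 126*K**2)
Q(V(-2, 5))*g**3 = -14*5*(-2)*(11 + 9*(5*(-2)))*0**3 = -14*(-10)*(11 + 9*(-10))*0 = -14*(-10)*(11 - 90)*0 = -14*(-10)*(-79)*0 = -11060*0 = 0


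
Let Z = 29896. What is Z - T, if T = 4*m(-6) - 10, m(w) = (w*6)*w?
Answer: 29042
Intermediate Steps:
m(w) = 6*w² (m(w) = (6*w)*w = 6*w²)
T = 854 (T = 4*(6*(-6)²) - 10 = 4*(6*36) - 10 = 4*216 - 10 = 864 - 10 = 854)
Z - T = 29896 - 1*854 = 29896 - 854 = 29042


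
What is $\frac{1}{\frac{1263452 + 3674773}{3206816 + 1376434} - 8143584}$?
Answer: $- \frac{61110}{497654352397} \approx -1.228 \cdot 10^{-7}$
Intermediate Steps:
$\frac{1}{\frac{1263452 + 3674773}{3206816 + 1376434} - 8143584} = \frac{1}{\frac{4938225}{4583250} - 8143584} = \frac{1}{4938225 \cdot \frac{1}{4583250} - 8143584} = \frac{1}{\frac{65843}{61110} - 8143584} = \frac{1}{- \frac{497654352397}{61110}} = - \frac{61110}{497654352397}$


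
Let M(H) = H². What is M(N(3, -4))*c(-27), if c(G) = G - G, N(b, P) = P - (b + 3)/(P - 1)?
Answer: 0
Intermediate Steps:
N(b, P) = P - (3 + b)/(-1 + P)
c(G) = 0
M(N(3, -4))*c(-27) = ((-3 + (-4)² - 1*(-4) - 1*3)/(-1 - 4))²*0 = ((-3 + 16 + 4 - 3)/(-5))²*0 = (-⅕*14)²*0 = (-14/5)²*0 = (196/25)*0 = 0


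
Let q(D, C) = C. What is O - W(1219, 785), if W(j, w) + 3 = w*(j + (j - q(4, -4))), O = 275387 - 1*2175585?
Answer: -3817165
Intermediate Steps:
O = -1900198 (O = 275387 - 2175585 = -1900198)
W(j, w) = -3 + w*(4 + 2*j) (W(j, w) = -3 + w*(j + (j - 1*(-4))) = -3 + w*(j + (j + 4)) = -3 + w*(j + (4 + j)) = -3 + w*(4 + 2*j))
O - W(1219, 785) = -1900198 - (-3 + 4*785 + 2*1219*785) = -1900198 - (-3 + 3140 + 1913830) = -1900198 - 1*1916967 = -1900198 - 1916967 = -3817165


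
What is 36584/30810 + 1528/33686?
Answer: 319861576/259466415 ≈ 1.2328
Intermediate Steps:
36584/30810 + 1528/33686 = 36584*(1/30810) + 1528*(1/33686) = 18292/15405 + 764/16843 = 319861576/259466415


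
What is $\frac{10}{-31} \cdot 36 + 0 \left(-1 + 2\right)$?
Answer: $- \frac{360}{31} \approx -11.613$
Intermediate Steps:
$\frac{10}{-31} \cdot 36 + 0 \left(-1 + 2\right) = 10 \left(- \frac{1}{31}\right) 36 + 0 \cdot 1 = \left(- \frac{10}{31}\right) 36 + 0 = - \frac{360}{31} + 0 = - \frac{360}{31}$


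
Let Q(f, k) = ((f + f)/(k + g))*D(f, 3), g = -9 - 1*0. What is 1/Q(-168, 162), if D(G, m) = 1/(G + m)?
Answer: 8415/112 ≈ 75.134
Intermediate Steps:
g = -9 (g = -9 + 0 = -9)
Q(f, k) = 2*f/((-9 + k)*(3 + f)) (Q(f, k) = ((f + f)/(k - 9))/(f + 3) = ((2*f)/(-9 + k))/(3 + f) = (2*f/(-9 + k))/(3 + f) = 2*f/((-9 + k)*(3 + f)))
1/Q(-168, 162) = 1/(2*(-168)/((-9 + 162)*(3 - 168))) = 1/(2*(-168)/(153*(-165))) = 1/(2*(-168)*(1/153)*(-1/165)) = 1/(112/8415) = 8415/112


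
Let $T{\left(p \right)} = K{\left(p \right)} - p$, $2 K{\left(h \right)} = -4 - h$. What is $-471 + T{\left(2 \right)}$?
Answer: $-476$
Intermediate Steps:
$K{\left(h \right)} = -2 - \frac{h}{2}$ ($K{\left(h \right)} = \frac{-4 - h}{2} = -2 - \frac{h}{2}$)
$T{\left(p \right)} = -2 - \frac{3 p}{2}$ ($T{\left(p \right)} = \left(-2 - \frac{p}{2}\right) - p = -2 - \frac{3 p}{2}$)
$-471 + T{\left(2 \right)} = -471 - 5 = -476$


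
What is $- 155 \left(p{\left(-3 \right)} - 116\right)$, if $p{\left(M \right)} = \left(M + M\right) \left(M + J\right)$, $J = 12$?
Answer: $26350$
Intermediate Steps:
$p{\left(M \right)} = 2 M \left(12 + M\right)$ ($p{\left(M \right)} = \left(M + M\right) \left(M + 12\right) = 2 M \left(12 + M\right)$)
$- 155 \left(p{\left(-3 \right)} - 116\right) = - 155 \left(2 \left(-3\right) \left(12 - 3\right) - 116\right) = - 155 \left(2 \left(-3\right) 9 - 116\right) = - 155 \left(-54 - 116\right) = \left(-155\right) \left(-170\right) = 26350$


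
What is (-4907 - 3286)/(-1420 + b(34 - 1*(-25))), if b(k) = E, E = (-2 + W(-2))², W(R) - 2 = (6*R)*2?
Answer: 8193/844 ≈ 9.7074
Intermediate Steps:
W(R) = 2 + 12*R (W(R) = 2 + (6*R)*2 = 2 + 12*R)
E = 576 (E = (-2 + (2 + 12*(-2)))² = (-2 + (2 - 24))² = (-2 - 22)² = (-24)² = 576)
b(k) = 576
(-4907 - 3286)/(-1420 + b(34 - 1*(-25))) = (-4907 - 3286)/(-1420 + 576) = -8193/(-844) = -8193*(-1/844) = 8193/844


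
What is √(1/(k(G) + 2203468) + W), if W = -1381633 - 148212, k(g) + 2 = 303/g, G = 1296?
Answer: I*√1386205841013854616539389/951897413 ≈ 1236.9*I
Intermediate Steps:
k(g) = -2 + 303/g
W = -1529845
√(1/(k(G) + 2203468) + W) = √(1/((-2 + 303/1296) + 2203468) - 1529845) = √(1/((-2 + 303*(1/1296)) + 2203468) - 1529845) = √(1/((-2 + 101/432) + 2203468) - 1529845) = √(1/(-763/432 + 2203468) - 1529845) = √(1/(951897413/432) - 1529845) = √(432/951897413 - 1529845) = √(-1456255497790553/951897413) = I*√1386205841013854616539389/951897413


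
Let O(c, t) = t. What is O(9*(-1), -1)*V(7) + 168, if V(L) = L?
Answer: 161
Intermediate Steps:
O(9*(-1), -1)*V(7) + 168 = -1*7 + 168 = -7 + 168 = 161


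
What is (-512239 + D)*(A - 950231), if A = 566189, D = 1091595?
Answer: -222497036952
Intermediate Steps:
(-512239 + D)*(A - 950231) = (-512239 + 1091595)*(566189 - 950231) = 579356*(-384042) = -222497036952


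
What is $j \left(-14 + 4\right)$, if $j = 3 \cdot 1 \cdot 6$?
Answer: $-180$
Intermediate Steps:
$j = 18$ ($j = 3 \cdot 6 = 18$)
$j \left(-14 + 4\right) = 18 \left(-14 + 4\right) = 18 \left(-10\right) = -180$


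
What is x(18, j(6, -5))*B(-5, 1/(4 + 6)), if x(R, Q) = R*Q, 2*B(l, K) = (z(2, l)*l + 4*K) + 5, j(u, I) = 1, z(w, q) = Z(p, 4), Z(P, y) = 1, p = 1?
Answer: 18/5 ≈ 3.6000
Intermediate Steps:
z(w, q) = 1
B(l, K) = 5/2 + l/2 + 2*K (B(l, K) = ((1*l + 4*K) + 5)/2 = ((l + 4*K) + 5)/2 = (5 + l + 4*K)/2 = 5/2 + l/2 + 2*K)
x(R, Q) = Q*R
x(18, j(6, -5))*B(-5, 1/(4 + 6)) = (1*18)*(5/2 + (½)*(-5) + 2/(4 + 6)) = 18*(5/2 - 5/2 + 2/10) = 18*(5/2 - 5/2 + 2*(⅒)) = 18*(5/2 - 5/2 + ⅕) = 18*(⅕) = 18/5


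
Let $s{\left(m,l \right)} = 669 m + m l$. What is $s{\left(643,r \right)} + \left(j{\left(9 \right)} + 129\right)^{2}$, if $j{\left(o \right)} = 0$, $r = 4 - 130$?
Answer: $365790$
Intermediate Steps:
$r = -126$ ($r = 4 - 130 = -126$)
$s{\left(m,l \right)} = 669 m + l m$
$s{\left(643,r \right)} + \left(j{\left(9 \right)} + 129\right)^{2} = 643 \left(669 - 126\right) + \left(0 + 129\right)^{2} = 643 \cdot 543 + 129^{2} = 349149 + 16641 = 365790$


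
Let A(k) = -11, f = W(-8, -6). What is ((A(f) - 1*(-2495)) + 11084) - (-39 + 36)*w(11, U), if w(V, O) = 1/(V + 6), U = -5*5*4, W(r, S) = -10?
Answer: 230659/17 ≈ 13568.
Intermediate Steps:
f = -10
U = -100 (U = -25*4 = -100)
w(V, O) = 1/(6 + V)
((A(f) - 1*(-2495)) + 11084) - (-39 + 36)*w(11, U) = ((-11 - 1*(-2495)) + 11084) - (-39 + 36)/(6 + 11) = ((-11 + 2495) + 11084) - (-3)/17 = (2484 + 11084) - (-3)/17 = 13568 - 1*(-3/17) = 13568 + 3/17 = 230659/17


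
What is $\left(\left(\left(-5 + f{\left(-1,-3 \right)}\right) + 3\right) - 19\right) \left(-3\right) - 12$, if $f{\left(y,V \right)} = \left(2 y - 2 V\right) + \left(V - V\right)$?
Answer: $39$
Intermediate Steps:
$f{\left(y,V \right)} = - 2 V + 2 y$ ($f{\left(y,V \right)} = \left(- 2 V + 2 y\right) + 0 = - 2 V + 2 y$)
$\left(\left(\left(-5 + f{\left(-1,-3 \right)}\right) + 3\right) - 19\right) \left(-3\right) - 12 = \left(\left(\left(-5 + \left(\left(-2\right) \left(-3\right) + 2 \left(-1\right)\right)\right) + 3\right) - 19\right) \left(-3\right) - 12 = \left(\left(\left(-5 + \left(6 - 2\right)\right) + 3\right) - 19\right) \left(-3\right) - 12 = \left(\left(\left(-5 + 4\right) + 3\right) - 19\right) \left(-3\right) - 12 = \left(\left(-1 + 3\right) - 19\right) \left(-3\right) - 12 = \left(2 - 19\right) \left(-3\right) - 12 = \left(-17\right) \left(-3\right) - 12 = 51 - 12 = 39$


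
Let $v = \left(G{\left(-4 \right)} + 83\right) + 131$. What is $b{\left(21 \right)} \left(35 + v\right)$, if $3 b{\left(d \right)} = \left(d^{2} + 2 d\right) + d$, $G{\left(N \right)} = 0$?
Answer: $41832$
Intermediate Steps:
$b{\left(d \right)} = d + \frac{d^{2}}{3}$ ($b{\left(d \right)} = \frac{\left(d^{2} + 2 d\right) + d}{3} = \frac{d^{2} + 3 d}{3} = d + \frac{d^{2}}{3}$)
$v = 214$ ($v = \left(0 + 83\right) + 131 = 83 + 131 = 214$)
$b{\left(21 \right)} \left(35 + v\right) = \frac{1}{3} \cdot 21 \left(3 + 21\right) \left(35 + 214\right) = \frac{1}{3} \cdot 21 \cdot 24 \cdot 249 = 168 \cdot 249 = 41832$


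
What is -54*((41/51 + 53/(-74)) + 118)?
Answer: -4010967/629 ≈ -6376.7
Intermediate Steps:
-54*((41/51 + 53/(-74)) + 118) = -54*((41*(1/51) + 53*(-1/74)) + 118) = -54*((41/51 - 53/74) + 118) = -54*(331/3774 + 118) = -54*445663/3774 = -4010967/629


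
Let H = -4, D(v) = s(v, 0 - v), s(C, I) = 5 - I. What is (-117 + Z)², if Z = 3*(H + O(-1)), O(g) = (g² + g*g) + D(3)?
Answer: 9801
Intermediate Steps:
D(v) = 5 + v (D(v) = 5 - (0 - v) = 5 - (-1)*v = 5 + v)
O(g) = 8 + 2*g² (O(g) = (g² + g*g) + (5 + 3) = (g² + g²) + 8 = 2*g² + 8 = 8 + 2*g²)
Z = 18 (Z = 3*(-4 + (8 + 2*(-1)²)) = 3*(-4 + (8 + 2*1)) = 3*(-4 + (8 + 2)) = 3*(-4 + 10) = 3*6 = 18)
(-117 + Z)² = (-117 + 18)² = (-99)² = 9801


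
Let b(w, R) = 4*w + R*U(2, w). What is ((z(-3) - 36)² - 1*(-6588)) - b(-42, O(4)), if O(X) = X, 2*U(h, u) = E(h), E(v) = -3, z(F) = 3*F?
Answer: 8787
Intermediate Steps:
U(h, u) = -3/2 (U(h, u) = (½)*(-3) = -3/2)
b(w, R) = 4*w - 3*R/2 (b(w, R) = 4*w + R*(-3/2) = 4*w - 3*R/2)
((z(-3) - 36)² - 1*(-6588)) - b(-42, O(4)) = ((3*(-3) - 36)² - 1*(-6588)) - (4*(-42) - 3/2*4) = ((-9 - 36)² + 6588) - (-168 - 6) = ((-45)² + 6588) - 1*(-174) = (2025 + 6588) + 174 = 8613 + 174 = 8787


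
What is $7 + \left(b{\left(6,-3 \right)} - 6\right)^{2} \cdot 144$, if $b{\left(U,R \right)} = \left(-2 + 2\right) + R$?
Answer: $11671$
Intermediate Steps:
$b{\left(U,R \right)} = R$ ($b{\left(U,R \right)} = 0 + R = R$)
$7 + \left(b{\left(6,-3 \right)} - 6\right)^{2} \cdot 144 = 7 + \left(-3 - 6\right)^{2} \cdot 144 = 7 + \left(-9\right)^{2} \cdot 144 = 7 + 81 \cdot 144 = 7 + 11664 = 11671$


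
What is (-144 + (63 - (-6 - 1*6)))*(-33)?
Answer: 2277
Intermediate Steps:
(-144 + (63 - (-6 - 1*6)))*(-33) = (-144 + (63 - (-6 - 6)))*(-33) = (-144 + (63 - 1*(-12)))*(-33) = (-144 + (63 + 12))*(-33) = (-144 + 75)*(-33) = -69*(-33) = 2277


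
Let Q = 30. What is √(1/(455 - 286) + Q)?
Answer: √5071/13 ≈ 5.4778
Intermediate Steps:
√(1/(455 - 286) + Q) = √(1/(455 - 286) + 30) = √(1/169 + 30) = √(5071/169) = √5071/13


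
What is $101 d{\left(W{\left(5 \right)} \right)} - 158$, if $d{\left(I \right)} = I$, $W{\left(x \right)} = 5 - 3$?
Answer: $44$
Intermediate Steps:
$W{\left(x \right)} = 2$
$101 d{\left(W{\left(5 \right)} \right)} - 158 = 101 \cdot 2 - 158 = 202 - 158 = 44$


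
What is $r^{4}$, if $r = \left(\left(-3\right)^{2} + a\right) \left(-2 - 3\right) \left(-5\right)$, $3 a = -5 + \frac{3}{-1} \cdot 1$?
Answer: $\frac{50906640625}{81} \approx 6.2848 \cdot 10^{8}$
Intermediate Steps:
$a = - \frac{8}{3}$ ($a = \frac{-5 + \frac{3}{-1} \cdot 1}{3} = \frac{-5 + 3 \left(-1\right) 1}{3} = \frac{-5 - 3}{3} = \frac{1}{3} \left(-8\right) = - \frac{8}{3} \approx -2.6667$)
$r = \frac{475}{3}$ ($r = \left(\left(-3\right)^{2} - \frac{8}{3}\right) \left(-2 - 3\right) \left(-5\right) = \left(9 - \frac{8}{3}\right) \left(-5\right) \left(-5\right) = \frac{19}{3} \left(-5\right) \left(-5\right) = \left(- \frac{95}{3}\right) \left(-5\right) = \frac{475}{3} \approx 158.33$)
$r^{4} = \left(\frac{475}{3}\right)^{4} = \frac{50906640625}{81}$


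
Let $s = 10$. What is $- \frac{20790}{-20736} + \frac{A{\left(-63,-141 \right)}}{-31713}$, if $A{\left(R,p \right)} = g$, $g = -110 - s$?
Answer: $\frac{4085195}{4059264} \approx 1.0064$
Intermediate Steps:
$g = -120$ ($g = -110 - 10 = -120$)
$A{\left(R,p \right)} = -120$
$- \frac{20790}{-20736} + \frac{A{\left(-63,-141 \right)}}{-31713} = - \frac{20790}{-20736} - \frac{120}{-31713} = \left(-20790\right) \left(- \frac{1}{20736}\right) - - \frac{40}{10571} = \frac{385}{384} + \frac{40}{10571} = \frac{4085195}{4059264}$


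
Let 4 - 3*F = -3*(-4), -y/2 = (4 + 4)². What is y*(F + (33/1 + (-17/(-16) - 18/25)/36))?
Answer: -873874/225 ≈ -3883.9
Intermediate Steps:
y = -128 (y = -2*(4 + 4)² = -2*8² = -2*64 = -128)
F = -8/3 (F = 4/3 - (-1)*(-4) = 4/3 - ⅓*12 = 4/3 - 4 = -8/3 ≈ -2.6667)
y*(F + (33/1 + (-17/(-16) - 18/25)/36)) = -128*(-8/3 + (33/1 + (-17/(-16) - 18/25)/36)) = -128*(-8/3 + (33*1 + (-17*(-1/16) - 18*1/25)*(1/36))) = -128*(-8/3 + (33 + (17/16 - 18/25)*(1/36))) = -128*(-8/3 + (33 + (137/400)*(1/36))) = -128*(-8/3 + (33 + 137/14400)) = -128*(-8/3 + 475337/14400) = -128*436937/14400 = -873874/225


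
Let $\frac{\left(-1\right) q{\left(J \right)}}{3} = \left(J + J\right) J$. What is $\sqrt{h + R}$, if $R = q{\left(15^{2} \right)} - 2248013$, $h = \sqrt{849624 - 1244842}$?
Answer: $\sqrt{-2551763 + i \sqrt{395218}} \approx 0.2 + 1597.4 i$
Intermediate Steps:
$q{\left(J \right)} = - 6 J^{2}$ ($q{\left(J \right)} = - 3 \left(J + J\right) J = - 3 \cdot 2 J J = - 3 \cdot 2 J^{2} = - 6 J^{2}$)
$h = i \sqrt{395218}$ ($h = \sqrt{-395218} = i \sqrt{395218} \approx 628.66 i$)
$R = -2551763$ ($R = - 6 \left(15^{2}\right)^{2} - 2248013 = - 6 \cdot 225^{2} - 2248013 = \left(-6\right) 50625 - 2248013 = -303750 - 2248013 = -2551763$)
$\sqrt{h + R} = \sqrt{i \sqrt{395218} - 2551763} = \sqrt{-2551763 + i \sqrt{395218}}$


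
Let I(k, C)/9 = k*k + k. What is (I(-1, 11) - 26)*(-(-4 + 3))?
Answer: -26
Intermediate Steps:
I(k, C) = 9*k + 9*k² (I(k, C) = 9*(k*k + k) = 9*(k² + k) = 9*(k + k²) = 9*k + 9*k²)
(I(-1, 11) - 26)*(-(-4 + 3)) = (9*(-1)*(1 - 1) - 26)*(-(-4 + 3)) = (9*(-1)*0 - 26)*(-1*(-1)) = (0 - 26)*1 = -26*1 = -26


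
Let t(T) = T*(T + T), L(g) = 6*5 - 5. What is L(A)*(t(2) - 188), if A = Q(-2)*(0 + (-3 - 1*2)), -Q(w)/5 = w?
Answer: -4500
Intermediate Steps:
Q(w) = -5*w
A = -50 (A = (-5*(-2))*(0 + (-3 - 1*2)) = 10*(0 + (-3 - 2)) = 10*(0 - 5) = 10*(-5) = -50)
L(g) = 25 (L(g) = 30 - 5 = 25)
t(T) = 2*T² (t(T) = T*(2*T) = 2*T²)
L(A)*(t(2) - 188) = 25*(2*2² - 188) = 25*(2*4 - 188) = 25*(8 - 188) = 25*(-180) = -4500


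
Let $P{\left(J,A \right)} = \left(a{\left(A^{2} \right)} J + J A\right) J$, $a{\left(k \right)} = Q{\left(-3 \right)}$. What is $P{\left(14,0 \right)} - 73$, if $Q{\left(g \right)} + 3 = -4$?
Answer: $-1445$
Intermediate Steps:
$Q{\left(g \right)} = -7$ ($Q{\left(g \right)} = -3 - 4 = -7$)
$a{\left(k \right)} = -7$
$P{\left(J,A \right)} = J \left(- 7 J + A J\right)$ ($P{\left(J,A \right)} = \left(- 7 J + J A\right) J = \left(- 7 J + A J\right) J = J \left(- 7 J + A J\right)$)
$P{\left(14,0 \right)} - 73 = 14^{2} \left(-7 + 0\right) - 73 = 196 \left(-7\right) - 73 = -1372 - 73 = -1445$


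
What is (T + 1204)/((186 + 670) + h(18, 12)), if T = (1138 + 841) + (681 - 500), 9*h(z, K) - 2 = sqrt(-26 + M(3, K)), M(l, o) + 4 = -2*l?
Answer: 29163357/7422809 - 22707*I/7422809 ≈ 3.9289 - 0.0030591*I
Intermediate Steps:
M(l, o) = -4 - 2*l
h(z, K) = 2/9 + 2*I/3 (h(z, K) = 2/9 + sqrt(-26 + (-4 - 2*3))/9 = 2/9 + sqrt(-26 + (-4 - 6))/9 = 2/9 + sqrt(-26 - 10)/9 = 2/9 + sqrt(-36)/9 = 2/9 + (6*I)/9 = 2/9 + 2*I/3)
T = 2160 (T = 1979 + 181 = 2160)
(T + 1204)/((186 + 670) + h(18, 12)) = (2160 + 1204)/((186 + 670) + (2/9 + 2*I/3)) = 3364/(856 + (2/9 + 2*I/3)) = 3364/(7706/9 + 2*I/3) = 3364*(81*(7706/9 - 2*I/3)/59382472) = 68121*(7706/9 - 2*I/3)/14845618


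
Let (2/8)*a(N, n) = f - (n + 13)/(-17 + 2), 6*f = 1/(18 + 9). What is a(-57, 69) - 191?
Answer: -68489/405 ≈ -169.11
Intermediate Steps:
f = 1/162 (f = 1/(6*(18 + 9)) = (⅙)/27 = (⅙)*(1/27) = 1/162 ≈ 0.0061728)
a(N, n) = 1414/405 + 4*n/15 (a(N, n) = 4*(1/162 - (n + 13)/(-17 + 2)) = 4*(1/162 - (13 + n)/(-15)) = 4*(1/162 - (13 + n)*(-1)/15) = 4*(1/162 - (-13/15 - n/15)) = 4*(1/162 + (13/15 + n/15)) = 4*(707/810 + n/15) = 1414/405 + 4*n/15)
a(-57, 69) - 191 = (1414/405 + (4/15)*69) - 191 = (1414/405 + 92/5) - 191 = 8866/405 - 191 = -68489/405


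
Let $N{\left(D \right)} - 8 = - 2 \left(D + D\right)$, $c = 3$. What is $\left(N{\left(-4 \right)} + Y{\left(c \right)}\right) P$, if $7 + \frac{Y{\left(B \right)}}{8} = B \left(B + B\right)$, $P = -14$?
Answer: $-1568$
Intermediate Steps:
$Y{\left(B \right)} = -56 + 16 B^{2}$ ($Y{\left(B \right)} = -56 + 8 B \left(B + B\right) = -56 + 8 B 2 B = -56 + 8 \cdot 2 B^{2} = -56 + 16 B^{2}$)
$N{\left(D \right)} = 8 - 4 D$ ($N{\left(D \right)} = 8 - 2 \left(D + D\right) = 8 - 2 \cdot 2 D = 8 - 4 D$)
$\left(N{\left(-4 \right)} + Y{\left(c \right)}\right) P = \left(\left(8 - -16\right) - \left(56 - 16 \cdot 3^{2}\right)\right) \left(-14\right) = \left(\left(8 + 16\right) + \left(-56 + 16 \cdot 9\right)\right) \left(-14\right) = \left(24 + \left(-56 + 144\right)\right) \left(-14\right) = \left(24 + 88\right) \left(-14\right) = 112 \left(-14\right) = -1568$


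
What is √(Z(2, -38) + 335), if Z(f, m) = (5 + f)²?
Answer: 8*√6 ≈ 19.596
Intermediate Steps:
√(Z(2, -38) + 335) = √((5 + 2)² + 335) = √(7² + 335) = √(49 + 335) = √384 = 8*√6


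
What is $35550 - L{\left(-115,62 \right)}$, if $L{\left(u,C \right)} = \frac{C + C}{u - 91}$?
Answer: $\frac{3661712}{103} \approx 35551.0$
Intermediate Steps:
$L{\left(u,C \right)} = \frac{2 C}{-91 + u}$
$35550 - L{\left(-115,62 \right)} = 35550 - 2 \cdot 62 \frac{1}{-91 - 115} = 35550 - 2 \cdot 62 \frac{1}{-206} = 35550 - 2 \cdot 62 \left(- \frac{1}{206}\right) = 35550 - - \frac{62}{103} = 35550 + \frac{62}{103} = \frac{3661712}{103}$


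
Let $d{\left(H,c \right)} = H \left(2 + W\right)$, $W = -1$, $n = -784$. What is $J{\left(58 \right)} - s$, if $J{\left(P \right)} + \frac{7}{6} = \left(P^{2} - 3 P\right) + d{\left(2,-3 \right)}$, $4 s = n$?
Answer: $\frac{20321}{6} \approx 3386.8$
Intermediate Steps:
$s = -196$ ($s = \frac{1}{4} \left(-784\right) = -196$)
$d{\left(H,c \right)} = H$ ($d{\left(H,c \right)} = H \left(2 - 1\right) = H 1 = H$)
$J{\left(P \right)} = \frac{5}{6} + P^{2} - 3 P$ ($J{\left(P \right)} = - \frac{7}{6} + \left(\left(P^{2} - 3 P\right) + 2\right) = - \frac{7}{6} + \left(2 + P^{2} - 3 P\right) = \frac{5}{6} + P^{2} - 3 P$)
$J{\left(58 \right)} - s = \left(\frac{5}{6} + 58^{2} - 174\right) - -196 = \left(\frac{5}{6} + 3364 - 174\right) + 196 = \frac{19145}{6} + 196 = \frac{20321}{6}$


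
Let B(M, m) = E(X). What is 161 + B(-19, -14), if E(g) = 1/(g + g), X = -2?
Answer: 643/4 ≈ 160.75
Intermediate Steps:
E(g) = 1/(2*g)
B(M, m) = -1/4 (B(M, m) = (1/2)/(-2) = (1/2)*(-1/2) = -1/4)
161 + B(-19, -14) = 161 - 1/4 = 643/4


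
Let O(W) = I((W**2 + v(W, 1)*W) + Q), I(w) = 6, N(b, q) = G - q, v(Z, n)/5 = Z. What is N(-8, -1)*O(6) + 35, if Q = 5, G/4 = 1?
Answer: 65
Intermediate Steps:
G = 4 (G = 4*1 = 4)
v(Z, n) = 5*Z
N(b, q) = 4 - q
O(W) = 6
N(-8, -1)*O(6) + 35 = (4 - 1*(-1))*6 + 35 = (4 + 1)*6 + 35 = 5*6 + 35 = 30 + 35 = 65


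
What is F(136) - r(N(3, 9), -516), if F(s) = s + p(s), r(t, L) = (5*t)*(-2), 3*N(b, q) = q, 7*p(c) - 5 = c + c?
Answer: 1439/7 ≈ 205.57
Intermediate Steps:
p(c) = 5/7 + 2*c/7 (p(c) = 5/7 + (c + c)/7 = 5/7 + (2*c)/7 = 5/7 + 2*c/7)
N(b, q) = q/3
r(t, L) = -10*t
F(s) = 5/7 + 9*s/7 (F(s) = s + (5/7 + 2*s/7) = 5/7 + 9*s/7)
F(136) - r(N(3, 9), -516) = (5/7 + (9/7)*136) - (-10)*(⅓)*9 = (5/7 + 1224/7) - (-10)*3 = 1229/7 - 1*(-30) = 1229/7 + 30 = 1439/7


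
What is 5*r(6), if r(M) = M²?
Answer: 180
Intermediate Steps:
5*r(6) = 5*6² = 5*36 = 180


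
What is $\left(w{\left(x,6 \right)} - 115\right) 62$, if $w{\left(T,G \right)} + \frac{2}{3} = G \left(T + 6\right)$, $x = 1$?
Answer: $- \frac{13702}{3} \approx -4567.3$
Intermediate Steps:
$w{\left(T,G \right)} = - \frac{2}{3} + G \left(6 + T\right)$ ($w{\left(T,G \right)} = - \frac{2}{3} + G \left(T + 6\right) = - \frac{2}{3} + G \left(6 + T\right)$)
$\left(w{\left(x,6 \right)} - 115\right) 62 = \left(\left(- \frac{2}{3} + 6 \cdot 6 + 6 \cdot 1\right) - 115\right) 62 = \left(\left(- \frac{2}{3} + 36 + 6\right) - 115\right) 62 = \left(\frac{124}{3} - 115\right) 62 = \left(- \frac{221}{3}\right) 62 = - \frac{13702}{3}$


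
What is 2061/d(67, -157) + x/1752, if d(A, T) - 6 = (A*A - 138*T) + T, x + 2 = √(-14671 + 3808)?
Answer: 74143/949146 + I*√1207/584 ≈ 0.078115 + 0.05949*I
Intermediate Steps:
x = -2 + 3*I*√1207 (x = -2 + √(-14671 + 3808) = -2 + √(-10863) = -2 + 3*I*√1207 ≈ -2.0 + 104.23*I)
d(A, T) = 6 + A² - 137*T (d(A, T) = 6 + ((A*A - 138*T) + T) = 6 + ((A² - 138*T) + T) = 6 + (A² - 137*T) = 6 + A² - 137*T)
2061/d(67, -157) + x/1752 = 2061/(6 + 67² - 137*(-157)) + (-2 + 3*I*√1207)/1752 = 2061/(6 + 4489 + 21509) + (-2 + 3*I*√1207)*(1/1752) = 2061/26004 + (-1/876 + I*√1207/584) = 2061*(1/26004) + (-1/876 + I*√1207/584) = 687/8668 + (-1/876 + I*√1207/584) = 74143/949146 + I*√1207/584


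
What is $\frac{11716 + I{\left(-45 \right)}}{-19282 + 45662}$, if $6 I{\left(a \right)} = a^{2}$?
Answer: $\frac{24107}{52760} \approx 0.45692$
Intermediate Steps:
$I{\left(a \right)} = \frac{a^{2}}{6}$
$\frac{11716 + I{\left(-45 \right)}}{-19282 + 45662} = \frac{11716 + \frac{\left(-45\right)^{2}}{6}}{-19282 + 45662} = \frac{11716 + \frac{1}{6} \cdot 2025}{26380} = \left(11716 + \frac{675}{2}\right) \frac{1}{26380} = \frac{24107}{2} \cdot \frac{1}{26380} = \frac{24107}{52760}$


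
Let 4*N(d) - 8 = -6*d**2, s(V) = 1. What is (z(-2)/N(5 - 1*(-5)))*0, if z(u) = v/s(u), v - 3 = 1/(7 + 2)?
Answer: 0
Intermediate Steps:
N(d) = 2 - 3*d**2/2 (N(d) = 2 + (-6*d**2)/4 = 2 - 3*d**2/2)
v = 28/9 (v = 3 + 1/(7 + 2) = 3 + 1/9 = 28/9 ≈ 3.1111)
z(u) = 28/9 (z(u) = (28/9)/1 = (28/9)*1 = 28/9)
(z(-2)/N(5 - 1*(-5)))*0 = ((28/9)/(2 - 3*(5 - 1*(-5))**2/2))*0 = ((28/9)/(2 - 3*(5 + 5)**2/2))*0 = ((28/9)/(2 - 3/2*10**2))*0 = ((28/9)/(2 - 3/2*100))*0 = ((28/9)/(2 - 150))*0 = ((28/9)/(-148))*0 = -1/148*28/9*0 = -7/333*0 = 0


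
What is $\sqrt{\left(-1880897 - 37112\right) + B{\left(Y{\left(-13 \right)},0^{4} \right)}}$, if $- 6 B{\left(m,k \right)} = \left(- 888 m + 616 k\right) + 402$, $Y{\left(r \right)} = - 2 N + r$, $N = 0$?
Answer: $800 i \sqrt{3} \approx 1385.6 i$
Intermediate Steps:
$Y{\left(r \right)} = r$ ($Y{\left(r \right)} = \left(-2\right) 0 + r = 0 + r = r$)
$B{\left(m,k \right)} = -67 + 148 m - \frac{308 k}{3}$ ($B{\left(m,k \right)} = - \frac{\left(- 888 m + 616 k\right) + 402}{6} = - \frac{402 - 888 m + 616 k}{6} = -67 + 148 m - \frac{308 k}{3}$)
$\sqrt{\left(-1880897 - 37112\right) + B{\left(Y{\left(-13 \right)},0^{4} \right)}} = \sqrt{\left(-1880897 - 37112\right) - \left(1991 + 0\right)} = \sqrt{\left(-1880897 - 37112\right) - 1991} = \sqrt{-1918009 - 1991} = \sqrt{-1920000} = 800 i \sqrt{3}$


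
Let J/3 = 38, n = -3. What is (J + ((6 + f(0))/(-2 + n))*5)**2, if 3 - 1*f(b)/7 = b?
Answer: 7569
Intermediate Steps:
J = 114 (J = 3*38 = 114)
f(b) = 21 - 7*b
(J + ((6 + f(0))/(-2 + n))*5)**2 = (114 + ((6 + (21 - 7*0))/(-2 - 3))*5)**2 = (114 + ((6 + (21 + 0))/(-5))*5)**2 = (114 + ((6 + 21)*(-1/5))*5)**2 = (114 + (27*(-1/5))*5)**2 = (114 - 27/5*5)**2 = (114 - 27)**2 = 87**2 = 7569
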